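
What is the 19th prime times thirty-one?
Convert the 19th prime (prime index) → 67 (decimal)
Convert thirty-one (English words) → 31 (decimal)
Compute 67 × 31 = 2077
2077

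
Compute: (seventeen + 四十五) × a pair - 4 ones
Convert seventeen (English words) → 17 (decimal)
Convert 四十五 (Chinese numeral) → 4×10 + 5 = 45 (decimal)
Convert a pair (colloquial) → 2 (decimal)
Convert 4 ones (place-value notation) → 4 (decimal)
Expression in decimal: (17 + 45) × 2 - 4
Parentheses first: 17 + 45 = 62
Multiply: 62 × 2 = 124
Subtract: 124 - 4 = 120
120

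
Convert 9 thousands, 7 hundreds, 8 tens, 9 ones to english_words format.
Convert 9 thousands, 7 hundreds, 8 tens, 9 ones (place-value notation) → 9×1000 + 7×100 + 8×10 + 9 = 9789 (decimal)
Convert 9789 (decimal) → 9789 = 9×1000 + 7×100 + 89 → nine thousand seven hundred eighty-nine (English words)
nine thousand seven hundred eighty-nine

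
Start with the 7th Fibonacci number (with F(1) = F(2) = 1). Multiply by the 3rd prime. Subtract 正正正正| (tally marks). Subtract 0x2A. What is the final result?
Convert the 7th Fibonacci number (with F(1) = F(2) = 1) (Fibonacci index) → 1, 1, 2, 3, 5, 8, 13 → 13 (decimal)
Start: 13
Convert the 3rd prime (prime index) → 5 (decimal)
13 × 5 = 65
Convert 正正正正| (tally marks) → 5 + 5 + 5 + 5 + 1 = 21 (decimal)
65 - 21 = 44
Convert 0x2A (hexadecimal) → 2×16 + 10 = 42 (decimal)
44 - 42 = 2
2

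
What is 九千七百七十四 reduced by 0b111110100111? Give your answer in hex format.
Convert 九千七百七十四 (Chinese numeral) → 9×1000 + 7×100 + 7×10 + 4 = 9774 (decimal)
Convert 0b111110100111 (binary) → 2048 + 1024 + 512 + 256 + 128 + 32 + 4 + 2 + 1 = 4007 (decimal)
Compute 9774 - 4007 = 5767
Convert 5767 (decimal) → 5767 = 1×4096 + 6×256 + 8×16 + 7 → 0x1687 (hexadecimal)
0x1687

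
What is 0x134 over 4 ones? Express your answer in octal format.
Convert 0x134 (hexadecimal) → 1×256 + 3×16 + 4 = 308 (decimal)
Convert 4 ones (place-value notation) → 4 (decimal)
Compute 308 ÷ 4 = 77
Convert 77 (decimal) → 77 = 1×64 + 1×8 + 5 → 0o115 (octal)
0o115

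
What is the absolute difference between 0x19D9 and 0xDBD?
Convert 0x19D9 (hexadecimal) → 1×4096 + 9×256 + 13×16 + 9 = 6617 (decimal)
Convert 0xDBD (hexadecimal) → 13×256 + 11×16 + 13 = 3517 (decimal)
Compute |6617 - 3517| = 3100
3100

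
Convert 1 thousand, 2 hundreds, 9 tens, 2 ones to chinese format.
Convert 1 thousand, 2 hundreds, 9 tens, 2 ones (place-value notation) → 1×1000 + 2×100 + 9×10 + 2 = 1292 (decimal)
Convert 1292 (decimal) → 1292 = 1×1000 + 2×100 + 9×10 + 2 → 一千二百九十二 (Chinese numeral)
一千二百九十二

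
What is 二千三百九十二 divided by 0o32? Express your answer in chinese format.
Convert 二千三百九十二 (Chinese numeral) → 2×1000 + 3×100 + 9×10 + 2 = 2392 (decimal)
Convert 0o32 (octal) → 3×8 + 2 = 26 (decimal)
Compute 2392 ÷ 26 = 92
Convert 92 (decimal) → 92 = 9×10 + 2 → 九十二 (Chinese numeral)
九十二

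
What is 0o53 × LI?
Convert 0o53 (octal) → 5×8 + 3 = 43 (decimal)
Convert LI (Roman numeral) → 50 + 1 = 51 (decimal)
Compute 43 × 51 = 2193
2193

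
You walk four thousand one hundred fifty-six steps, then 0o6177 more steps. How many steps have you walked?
Convert four thousand one hundred fifty-six (English words) → 4×1000 + 1×100 + 56 = 4156 (decimal)
Convert 0o6177 (octal) → 6×512 + 1×64 + 7×8 + 7 = 3199 (decimal)
Compute 4156 + 3199 = 7355
7355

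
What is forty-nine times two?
Convert forty-nine (English words) → 49 (decimal)
Convert two (English words) → 2 (decimal)
Compute 49 × 2 = 98
98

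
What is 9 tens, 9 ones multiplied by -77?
Convert 9 tens, 9 ones (place-value notation) → 9×10 + 9 = 99 (decimal)
Compute 99 × -77 = -7623
-7623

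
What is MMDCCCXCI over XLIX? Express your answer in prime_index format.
Convert MMDCCCXCI (Roman numeral) → 1000 + 1000 + 500 + 100 + 100 + 100 + 90 + 1 = 2891 (decimal)
Convert XLIX (Roman numeral) → 40 + 9 = 49 (decimal)
Compute 2891 ÷ 49 = 59
Convert 59 (decimal) → the 17th prime (prime index)
the 17th prime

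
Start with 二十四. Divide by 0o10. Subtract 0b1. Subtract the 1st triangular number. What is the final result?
Convert 二十四 (Chinese numeral) → 2×10 + 4 = 24 (decimal)
Start: 24
Convert 0o10 (octal) → 1×8 = 8 (decimal)
24 ÷ 8 = 3
Convert 0b1 (binary) → 1 (decimal)
3 - 1 = 2
Convert the 1st triangular number (triangular index) → 1×2/2 = 1 (decimal)
2 - 1 = 1
1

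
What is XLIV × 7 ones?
Convert XLIV (Roman numeral) → 40 + 4 = 44 (decimal)
Convert 7 ones (place-value notation) → 7 (decimal)
Compute 44 × 7 = 308
308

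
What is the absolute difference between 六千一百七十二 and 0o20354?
Convert 六千一百七十二 (Chinese numeral) → 6×1000 + 1×100 + 7×10 + 2 = 6172 (decimal)
Convert 0o20354 (octal) → 2×4096 + 3×64 + 5×8 + 4 = 8428 (decimal)
Compute |6172 - 8428| = 2256
2256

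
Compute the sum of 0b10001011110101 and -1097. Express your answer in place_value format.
Convert 0b10001011110101 (binary) → 8192 + 512 + 128 + 64 + 32 + 16 + 4 + 1 = 8949 (decimal)
Compute 8949 + -1097 = 7852
Convert 7852 (decimal) → 7852 = 7×1000 + 8×100 + 5×10 + 2 → 7 thousands, 8 hundreds, 5 tens, 2 ones (place-value notation)
7 thousands, 8 hundreds, 5 tens, 2 ones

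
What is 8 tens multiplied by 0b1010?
Convert 8 tens (place-value notation) → 8×10 = 80 (decimal)
Convert 0b1010 (binary) → 8 + 2 = 10 (decimal)
Compute 80 × 10 = 800
800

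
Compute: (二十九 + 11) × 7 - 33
Convert 二十九 (Chinese numeral) → 2×10 + 9 = 29 (decimal)
Expression in decimal: (29 + 11) × 7 - 33
Parentheses first: 29 + 11 = 40
Multiply: 40 × 7 = 280
Subtract: 280 - 33 = 247
247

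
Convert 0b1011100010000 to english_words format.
Convert 0b1011100010000 (binary) → 4096 + 1024 + 512 + 256 + 16 = 5904 (decimal)
Convert 5904 (decimal) → 5904 = 5×1000 + 9×100 + 4 → five thousand nine hundred four (English words)
five thousand nine hundred four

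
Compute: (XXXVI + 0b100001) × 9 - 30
Convert XXXVI (Roman numeral) → 10 + 10 + 10 + 5 + 1 = 36 (decimal)
Convert 0b100001 (binary) → 32 + 1 = 33 (decimal)
Expression in decimal: (36 + 33) × 9 - 30
Parentheses first: 36 + 33 = 69
Multiply: 69 × 9 = 621
Subtract: 621 - 30 = 591
591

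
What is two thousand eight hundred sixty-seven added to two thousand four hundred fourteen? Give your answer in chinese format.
Convert two thousand eight hundred sixty-seven (English words) → 2×1000 + 8×100 + 67 = 2867 (decimal)
Convert two thousand four hundred fourteen (English words) → 2×1000 + 4×100 + 14 = 2414 (decimal)
Compute 2867 + 2414 = 5281
Convert 5281 (decimal) → 5281 = 5×1000 + 2×100 + 8×10 + 1 → 五千二百八十一 (Chinese numeral)
五千二百八十一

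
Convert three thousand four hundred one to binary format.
Convert three thousand four hundred one (English words) → 3×1000 + 4×100 + 1 = 3401 (decimal)
Convert 3401 (decimal) → 3401 = 2048 + 1024 + 256 + 64 + 8 + 1 → 0b110101001001 (binary)
0b110101001001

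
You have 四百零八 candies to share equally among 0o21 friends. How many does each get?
Convert 四百零八 (Chinese numeral) → 4×100 + 8 = 408 (decimal)
Convert 0o21 (octal) → 2×8 + 1 = 17 (decimal)
Compute 408 ÷ 17 = 24
24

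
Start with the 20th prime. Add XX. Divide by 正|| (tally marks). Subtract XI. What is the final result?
Convert the 20th prime (prime index) → 71 (decimal)
Start: 71
Convert XX (Roman numeral) → 10 + 10 = 20 (decimal)
71 + 20 = 91
Convert 正|| (tally marks) → 5 + 2 = 7 (decimal)
91 ÷ 7 = 13
Convert XI (Roman numeral) → 10 + 1 = 11 (decimal)
13 - 11 = 2
2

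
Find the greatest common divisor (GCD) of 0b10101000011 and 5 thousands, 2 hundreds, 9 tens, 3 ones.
Convert 0b10101000011 (binary) → 1024 + 256 + 64 + 2 + 1 = 1347 (decimal)
Convert 5 thousands, 2 hundreds, 9 tens, 3 ones (place-value notation) → 5×1000 + 2×100 + 9×10 + 3 = 5293 (decimal)
Compute gcd(1347, 5293) = 1
1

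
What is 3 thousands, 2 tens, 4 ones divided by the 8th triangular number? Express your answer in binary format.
Convert 3 thousands, 2 tens, 4 ones (place-value notation) → 3×1000 + 2×10 + 4 = 3024 (decimal)
Convert the 8th triangular number (triangular index) → 8×9/2 = 36 (decimal)
Compute 3024 ÷ 36 = 84
Convert 84 (decimal) → 84 = 64 + 16 + 4 → 0b1010100 (binary)
0b1010100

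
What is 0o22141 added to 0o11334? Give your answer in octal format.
Convert 0o22141 (octal) → 2×4096 + 2×512 + 1×64 + 4×8 + 1 = 9313 (decimal)
Convert 0o11334 (octal) → 1×4096 + 1×512 + 3×64 + 3×8 + 4 = 4828 (decimal)
Compute 9313 + 4828 = 14141
Convert 14141 (decimal) → 14141 = 3×4096 + 3×512 + 4×64 + 7×8 + 5 → 0o33475 (octal)
0o33475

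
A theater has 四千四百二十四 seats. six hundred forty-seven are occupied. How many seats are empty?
Convert 四千四百二十四 (Chinese numeral) → 4×1000 + 4×100 + 2×10 + 4 = 4424 (decimal)
Convert six hundred forty-seven (English words) → 6×100 + 47 = 647 (decimal)
Compute 4424 - 647 = 3777
3777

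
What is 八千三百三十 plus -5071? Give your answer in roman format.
Convert 八千三百三十 (Chinese numeral) → 8×1000 + 3×100 + 3×10 = 8330 (decimal)
Compute 8330 + -5071 = 3259
Convert 3259 (decimal) → 3259 = 1000 + 1000 + 1000 + 100 + 100 + 50 + 9 → MMMCCLIX (Roman numeral)
MMMCCLIX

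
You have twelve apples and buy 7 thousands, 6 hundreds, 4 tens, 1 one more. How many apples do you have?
Convert twelve (English words) → 12 (decimal)
Convert 7 thousands, 6 hundreds, 4 tens, 1 one (place-value notation) → 7×1000 + 6×100 + 4×10 + 1 = 7641 (decimal)
Compute 12 + 7641 = 7653
7653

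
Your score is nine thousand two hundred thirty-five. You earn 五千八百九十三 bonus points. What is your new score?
Convert nine thousand two hundred thirty-five (English words) → 9×1000 + 2×100 + 35 = 9235 (decimal)
Convert 五千八百九十三 (Chinese numeral) → 5×1000 + 8×100 + 9×10 + 3 = 5893 (decimal)
Compute 9235 + 5893 = 15128
15128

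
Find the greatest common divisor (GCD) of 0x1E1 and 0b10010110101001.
Convert 0x1E1 (hexadecimal) → 1×256 + 14×16 + 1 = 481 (decimal)
Convert 0b10010110101001 (binary) → 8192 + 1024 + 256 + 128 + 32 + 8 + 1 = 9641 (decimal)
Compute gcd(481, 9641) = 1
1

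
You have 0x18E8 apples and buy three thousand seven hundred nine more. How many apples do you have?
Convert 0x18E8 (hexadecimal) → 1×4096 + 8×256 + 14×16 + 8 = 6376 (decimal)
Convert three thousand seven hundred nine (English words) → 3×1000 + 7×100 + 9 = 3709 (decimal)
Compute 6376 + 3709 = 10085
10085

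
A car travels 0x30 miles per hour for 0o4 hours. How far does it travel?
Convert 0x30 (hexadecimal) → 3×16 = 48 (decimal)
Convert 0o4 (octal) → 4 (decimal)
Compute 48 × 4 = 192
192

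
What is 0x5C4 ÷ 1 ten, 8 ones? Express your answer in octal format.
Convert 0x5C4 (hexadecimal) → 5×256 + 12×16 + 4 = 1476 (decimal)
Convert 1 ten, 8 ones (place-value notation) → 1×10 + 8 = 18 (decimal)
Compute 1476 ÷ 18 = 82
Convert 82 (decimal) → 82 = 1×64 + 2×8 + 2 → 0o122 (octal)
0o122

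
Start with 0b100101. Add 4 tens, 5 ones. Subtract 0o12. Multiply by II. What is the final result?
Convert 0b100101 (binary) → 32 + 4 + 1 = 37 (decimal)
Start: 37
Convert 4 tens, 5 ones (place-value notation) → 4×10 + 5 = 45 (decimal)
37 + 45 = 82
Convert 0o12 (octal) → 1×8 + 2 = 10 (decimal)
82 - 10 = 72
Convert II (Roman numeral) → 1 + 1 = 2 (decimal)
72 × 2 = 144
144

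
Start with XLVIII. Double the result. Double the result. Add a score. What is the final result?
Convert XLVIII (Roman numeral) → 40 + 5 + 1 + 1 + 1 = 48 (decimal)
Start: 48
48 × 2 = 96
96 × 2 = 192
Convert a score (colloquial) → 20 (decimal)
192 + 20 = 212
212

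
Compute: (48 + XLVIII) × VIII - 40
Convert XLVIII (Roman numeral) → 40 + 5 + 1 + 1 + 1 = 48 (decimal)
Convert VIII (Roman numeral) → 5 + 1 + 1 + 1 = 8 (decimal)
Expression in decimal: (48 + 48) × 8 - 40
Parentheses first: 48 + 48 = 96
Multiply: 96 × 8 = 768
Subtract: 768 - 40 = 728
728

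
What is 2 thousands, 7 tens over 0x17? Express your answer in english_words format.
Convert 2 thousands, 7 tens (place-value notation) → 2×1000 + 7×10 = 2070 (decimal)
Convert 0x17 (hexadecimal) → 1×16 + 7 = 23 (decimal)
Compute 2070 ÷ 23 = 90
Convert 90 (decimal) → ninety (English words)
ninety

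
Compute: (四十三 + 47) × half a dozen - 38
Convert 四十三 (Chinese numeral) → 4×10 + 3 = 43 (decimal)
Convert half a dozen (colloquial) → 6 (decimal)
Expression in decimal: (43 + 47) × 6 - 38
Parentheses first: 43 + 47 = 90
Multiply: 90 × 6 = 540
Subtract: 540 - 38 = 502
502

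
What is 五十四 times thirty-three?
Convert 五十四 (Chinese numeral) → 5×10 + 4 = 54 (decimal)
Convert thirty-three (English words) → 33 (decimal)
Compute 54 × 33 = 1782
1782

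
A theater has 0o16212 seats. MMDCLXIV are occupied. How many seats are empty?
Convert 0o16212 (octal) → 1×4096 + 6×512 + 2×64 + 1×8 + 2 = 7306 (decimal)
Convert MMDCLXIV (Roman numeral) → 1000 + 1000 + 500 + 100 + 50 + 10 + 4 = 2664 (decimal)
Compute 7306 - 2664 = 4642
4642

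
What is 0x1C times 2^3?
Convert 0x1C (hexadecimal) → 1×16 + 12 = 28 (decimal)
Convert 2^3 (power) → 8 (decimal)
Compute 28 × 8 = 224
224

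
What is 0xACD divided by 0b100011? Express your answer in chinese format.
Convert 0xACD (hexadecimal) → 10×256 + 12×16 + 13 = 2765 (decimal)
Convert 0b100011 (binary) → 32 + 2 + 1 = 35 (decimal)
Compute 2765 ÷ 35 = 79
Convert 79 (decimal) → 79 = 7×10 + 9 → 七十九 (Chinese numeral)
七十九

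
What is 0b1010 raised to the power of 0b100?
Convert 0b1010 (binary) → 8 + 2 = 10 (decimal)
Convert 0b100 (binary) → 4 (decimal)
Compute 10 ^ 4 = 10000
10000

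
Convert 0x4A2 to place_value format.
Convert 0x4A2 (hexadecimal) → 4×256 + 10×16 + 2 = 1186 (decimal)
Convert 1186 (decimal) → 1186 = 1×1000 + 1×100 + 8×10 + 6 → 1 thousand, 1 hundred, 8 tens, 6 ones (place-value notation)
1 thousand, 1 hundred, 8 tens, 6 ones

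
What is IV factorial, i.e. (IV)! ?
Convert IV (Roman numeral) → 4 (decimal)
Compute 4! = 24
24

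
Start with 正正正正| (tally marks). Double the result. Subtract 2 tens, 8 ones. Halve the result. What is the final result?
Convert 正正正正| (tally marks) → 5 + 5 + 5 + 5 + 1 = 21 (decimal)
Start: 21
21 × 2 = 42
Convert 2 tens, 8 ones (place-value notation) → 2×10 + 8 = 28 (decimal)
42 - 28 = 14
14 ÷ 2 = 7
7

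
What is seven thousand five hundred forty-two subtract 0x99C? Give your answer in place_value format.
Convert seven thousand five hundred forty-two (English words) → 7×1000 + 5×100 + 42 = 7542 (decimal)
Convert 0x99C (hexadecimal) → 9×256 + 9×16 + 12 = 2460 (decimal)
Compute 7542 - 2460 = 5082
Convert 5082 (decimal) → 5082 = 5×1000 + 8×10 + 2 → 5 thousands, 8 tens, 2 ones (place-value notation)
5 thousands, 8 tens, 2 ones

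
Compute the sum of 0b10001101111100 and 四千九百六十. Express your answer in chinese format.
Convert 0b10001101111100 (binary) → 8192 + 512 + 256 + 64 + 32 + 16 + 8 + 4 = 9084 (decimal)
Convert 四千九百六十 (Chinese numeral) → 4×1000 + 9×100 + 6×10 = 4960 (decimal)
Compute 9084 + 4960 = 14044
Convert 14044 (decimal) → 14044 = 1×10000 + 4×1000 + 4×10 + 4 → 一万四千零四十四 (Chinese numeral)
一万四千零四十四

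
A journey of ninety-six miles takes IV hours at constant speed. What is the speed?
Convert ninety-six (English words) → 96 (decimal)
Convert IV (Roman numeral) → 4 (decimal)
Compute 96 ÷ 4 = 24
24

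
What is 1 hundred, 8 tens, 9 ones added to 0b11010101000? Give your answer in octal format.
Convert 1 hundred, 8 tens, 9 ones (place-value notation) → 1×100 + 8×10 + 9 = 189 (decimal)
Convert 0b11010101000 (binary) → 1024 + 512 + 128 + 32 + 8 = 1704 (decimal)
Compute 189 + 1704 = 1893
Convert 1893 (decimal) → 1893 = 3×512 + 5×64 + 4×8 + 5 → 0o3545 (octal)
0o3545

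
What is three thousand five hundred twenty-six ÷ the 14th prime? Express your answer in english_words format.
Convert three thousand five hundred twenty-six (English words) → 3×1000 + 5×100 + 26 = 3526 (decimal)
Convert the 14th prime (prime index) → 43 (decimal)
Compute 3526 ÷ 43 = 82
Convert 82 (decimal) → eighty-two (English words)
eighty-two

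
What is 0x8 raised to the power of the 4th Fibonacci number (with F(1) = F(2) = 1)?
Convert 0x8 (hexadecimal) → 8 (decimal)
Convert the 4th Fibonacci number (with F(1) = F(2) = 1) (Fibonacci index) → 1, 1, 2, 3 → 3 (decimal)
Compute 8 ^ 3 = 512
512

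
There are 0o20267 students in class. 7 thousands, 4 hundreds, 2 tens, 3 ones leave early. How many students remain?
Convert 0o20267 (octal) → 2×4096 + 2×64 + 6×8 + 7 = 8375 (decimal)
Convert 7 thousands, 4 hundreds, 2 tens, 3 ones (place-value notation) → 7×1000 + 4×100 + 2×10 + 3 = 7423 (decimal)
Compute 8375 - 7423 = 952
952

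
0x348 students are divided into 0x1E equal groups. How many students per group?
Convert 0x348 (hexadecimal) → 3×256 + 4×16 + 8 = 840 (decimal)
Convert 0x1E (hexadecimal) → 1×16 + 14 = 30 (decimal)
Compute 840 ÷ 30 = 28
28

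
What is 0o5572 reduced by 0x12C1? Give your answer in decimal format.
Convert 0o5572 (octal) → 5×512 + 5×64 + 7×8 + 2 = 2938 (decimal)
Convert 0x12C1 (hexadecimal) → 1×4096 + 2×256 + 12×16 + 1 = 4801 (decimal)
Compute 2938 - 4801 = -1863
-1863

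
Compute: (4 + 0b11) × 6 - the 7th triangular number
Convert 0b11 (binary) → 2 + 1 = 3 (decimal)
Convert the 7th triangular number (triangular index) → 7×8/2 = 28 (decimal)
Expression in decimal: (4 + 3) × 6 - 28
Parentheses first: 4 + 3 = 7
Multiply: 7 × 6 = 42
Subtract: 42 - 28 = 14
14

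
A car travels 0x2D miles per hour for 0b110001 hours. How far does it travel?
Convert 0x2D (hexadecimal) → 2×16 + 13 = 45 (decimal)
Convert 0b110001 (binary) → 32 + 16 + 1 = 49 (decimal)
Compute 45 × 49 = 2205
2205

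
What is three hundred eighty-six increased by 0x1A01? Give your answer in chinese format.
Convert three hundred eighty-six (English words) → 3×100 + 86 = 386 (decimal)
Convert 0x1A01 (hexadecimal) → 1×4096 + 10×256 + 1 = 6657 (decimal)
Compute 386 + 6657 = 7043
Convert 7043 (decimal) → 7043 = 7×1000 + 4×10 + 3 → 七千零四十三 (Chinese numeral)
七千零四十三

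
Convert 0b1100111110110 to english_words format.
Convert 0b1100111110110 (binary) → 4096 + 2048 + 256 + 128 + 64 + 32 + 16 + 4 + 2 = 6646 (decimal)
Convert 6646 (decimal) → 6646 = 6×1000 + 6×100 + 46 → six thousand six hundred forty-six (English words)
six thousand six hundred forty-six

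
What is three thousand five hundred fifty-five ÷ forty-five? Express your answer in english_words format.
Convert three thousand five hundred fifty-five (English words) → 3×1000 + 5×100 + 55 = 3555 (decimal)
Convert forty-five (English words) → 45 (decimal)
Compute 3555 ÷ 45 = 79
Convert 79 (decimal) → seventy-nine (English words)
seventy-nine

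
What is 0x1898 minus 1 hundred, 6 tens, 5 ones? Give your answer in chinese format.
Convert 0x1898 (hexadecimal) → 1×4096 + 8×256 + 9×16 + 8 = 6296 (decimal)
Convert 1 hundred, 6 tens, 5 ones (place-value notation) → 1×100 + 6×10 + 5 = 165 (decimal)
Compute 6296 - 165 = 6131
Convert 6131 (decimal) → 6131 = 6×1000 + 1×100 + 3×10 + 1 → 六千一百三十一 (Chinese numeral)
六千一百三十一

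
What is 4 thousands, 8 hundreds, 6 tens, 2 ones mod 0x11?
Convert 4 thousands, 8 hundreds, 6 tens, 2 ones (place-value notation) → 4×1000 + 8×100 + 6×10 + 2 = 4862 (decimal)
Convert 0x11 (hexadecimal) → 1×16 + 1 = 17 (decimal)
Compute 4862 mod 17 = 0
0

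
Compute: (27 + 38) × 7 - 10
Parentheses first: 27 + 38 = 65
Multiply: 65 × 7 = 455
Subtract: 455 - 10 = 445
445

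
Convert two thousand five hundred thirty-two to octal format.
Convert two thousand five hundred thirty-two (English words) → 2×1000 + 5×100 + 32 = 2532 (decimal)
Convert 2532 (decimal) → 2532 = 4×512 + 7×64 + 4×8 + 4 → 0o4744 (octal)
0o4744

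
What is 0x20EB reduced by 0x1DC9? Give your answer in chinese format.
Convert 0x20EB (hexadecimal) → 2×4096 + 14×16 + 11 = 8427 (decimal)
Convert 0x1DC9 (hexadecimal) → 1×4096 + 13×256 + 12×16 + 9 = 7625 (decimal)
Compute 8427 - 7625 = 802
Convert 802 (decimal) → 802 = 8×100 + 2 → 八百零二 (Chinese numeral)
八百零二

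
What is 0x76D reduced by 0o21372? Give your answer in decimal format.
Convert 0x76D (hexadecimal) → 7×256 + 6×16 + 13 = 1901 (decimal)
Convert 0o21372 (octal) → 2×4096 + 1×512 + 3×64 + 7×8 + 2 = 8954 (decimal)
Compute 1901 - 8954 = -7053
-7053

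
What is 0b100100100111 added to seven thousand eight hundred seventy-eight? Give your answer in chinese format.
Convert 0b100100100111 (binary) → 2048 + 256 + 32 + 4 + 2 + 1 = 2343 (decimal)
Convert seven thousand eight hundred seventy-eight (English words) → 7×1000 + 8×100 + 78 = 7878 (decimal)
Compute 2343 + 7878 = 10221
Convert 10221 (decimal) → 10221 = 1×10000 + 2×100 + 2×10 + 1 → 一万零二百二十一 (Chinese numeral)
一万零二百二十一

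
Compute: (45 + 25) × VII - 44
Convert VII (Roman numeral) → 5 + 1 + 1 = 7 (decimal)
Expression in decimal: (45 + 25) × 7 - 44
Parentheses first: 45 + 25 = 70
Multiply: 70 × 7 = 490
Subtract: 490 - 44 = 446
446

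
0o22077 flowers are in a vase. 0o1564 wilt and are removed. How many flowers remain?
Convert 0o22077 (octal) → 2×4096 + 2×512 + 7×8 + 7 = 9279 (decimal)
Convert 0o1564 (octal) → 1×512 + 5×64 + 6×8 + 4 = 884 (decimal)
Compute 9279 - 884 = 8395
8395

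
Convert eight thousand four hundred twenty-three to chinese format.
Convert eight thousand four hundred twenty-three (English words) → 8×1000 + 4×100 + 23 = 8423 (decimal)
Convert 8423 (decimal) → 8423 = 8×1000 + 4×100 + 2×10 + 3 → 八千四百二十三 (Chinese numeral)
八千四百二十三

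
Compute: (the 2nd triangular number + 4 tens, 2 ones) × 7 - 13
Convert the 2nd triangular number (triangular index) → 2×3/2 = 3 (decimal)
Convert 4 tens, 2 ones (place-value notation) → 4×10 + 2 = 42 (decimal)
Expression in decimal: (3 + 42) × 7 - 13
Parentheses first: 3 + 42 = 45
Multiply: 45 × 7 = 315
Subtract: 315 - 13 = 302
302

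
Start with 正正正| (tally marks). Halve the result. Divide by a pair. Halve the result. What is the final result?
Convert 正正正| (tally marks) → 5 + 5 + 5 + 1 = 16 (decimal)
Start: 16
16 ÷ 2 = 8
Convert a pair (colloquial) → 2 (decimal)
8 ÷ 2 = 4
4 ÷ 2 = 2
2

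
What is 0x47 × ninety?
Convert 0x47 (hexadecimal) → 4×16 + 7 = 71 (decimal)
Convert ninety (English words) → 90 (decimal)
Compute 71 × 90 = 6390
6390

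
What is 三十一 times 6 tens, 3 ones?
Convert 三十一 (Chinese numeral) → 3×10 + 1 = 31 (decimal)
Convert 6 tens, 3 ones (place-value notation) → 6×10 + 3 = 63 (decimal)
Compute 31 × 63 = 1953
1953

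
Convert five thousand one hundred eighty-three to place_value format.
Convert five thousand one hundred eighty-three (English words) → 5×1000 + 1×100 + 83 = 5183 (decimal)
Convert 5183 (decimal) → 5183 = 5×1000 + 1×100 + 8×10 + 3 → 5 thousands, 1 hundred, 8 tens, 3 ones (place-value notation)
5 thousands, 1 hundred, 8 tens, 3 ones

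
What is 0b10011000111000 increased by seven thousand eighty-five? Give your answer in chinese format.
Convert 0b10011000111000 (binary) → 8192 + 1024 + 512 + 32 + 16 + 8 = 9784 (decimal)
Convert seven thousand eighty-five (English words) → 7×1000 + 85 = 7085 (decimal)
Compute 9784 + 7085 = 16869
Convert 16869 (decimal) → 16869 = 1×10000 + 6×1000 + 8×100 + 6×10 + 9 → 一万六千八百六十九 (Chinese numeral)
一万六千八百六十九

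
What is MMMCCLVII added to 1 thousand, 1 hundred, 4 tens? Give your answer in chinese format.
Convert MMMCCLVII (Roman numeral) → 1000 + 1000 + 1000 + 100 + 100 + 50 + 5 + 1 + 1 = 3257 (decimal)
Convert 1 thousand, 1 hundred, 4 tens (place-value notation) → 1×1000 + 1×100 + 4×10 = 1140 (decimal)
Compute 3257 + 1140 = 4397
Convert 4397 (decimal) → 4397 = 4×1000 + 3×100 + 9×10 + 7 → 四千三百九十七 (Chinese numeral)
四千三百九十七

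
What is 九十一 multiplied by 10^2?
Convert 九十一 (Chinese numeral) → 9×10 + 1 = 91 (decimal)
Convert 10^2 (power) → 100 (decimal)
Compute 91 × 100 = 9100
9100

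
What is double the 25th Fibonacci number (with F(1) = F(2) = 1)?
The 25th Fibonacci number (with F(1) = F(2) = 1) = 75025
Compute 75025 × 2 = 150050
150050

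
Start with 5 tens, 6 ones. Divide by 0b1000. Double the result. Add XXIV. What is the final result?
Convert 5 tens, 6 ones (place-value notation) → 5×10 + 6 = 56 (decimal)
Start: 56
Convert 0b1000 (binary) → 8 (decimal)
56 ÷ 8 = 7
7 × 2 = 14
Convert XXIV (Roman numeral) → 10 + 10 + 4 = 24 (decimal)
14 + 24 = 38
38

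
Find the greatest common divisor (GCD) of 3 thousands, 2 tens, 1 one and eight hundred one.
Convert 3 thousands, 2 tens, 1 one (place-value notation) → 3×1000 + 2×10 + 1 = 3021 (decimal)
Convert eight hundred one (English words) → 8×100 + 1 = 801 (decimal)
Compute gcd(3021, 801) = 3
3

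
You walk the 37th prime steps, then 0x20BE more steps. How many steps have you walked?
Convert the 37th prime (prime index) → 157 (decimal)
Convert 0x20BE (hexadecimal) → 2×4096 + 11×16 + 14 = 8382 (decimal)
Compute 157 + 8382 = 8539
8539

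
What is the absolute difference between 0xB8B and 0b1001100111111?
Convert 0xB8B (hexadecimal) → 11×256 + 8×16 + 11 = 2955 (decimal)
Convert 0b1001100111111 (binary) → 4096 + 512 + 256 + 32 + 16 + 8 + 4 + 2 + 1 = 4927 (decimal)
Compute |2955 - 4927| = 1972
1972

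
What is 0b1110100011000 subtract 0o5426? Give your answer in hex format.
Convert 0b1110100011000 (binary) → 4096 + 2048 + 1024 + 256 + 16 + 8 = 7448 (decimal)
Convert 0o5426 (octal) → 5×512 + 4×64 + 2×8 + 6 = 2838 (decimal)
Compute 7448 - 2838 = 4610
Convert 4610 (decimal) → 4610 = 1×4096 + 2×256 + 2 → 0x1202 (hexadecimal)
0x1202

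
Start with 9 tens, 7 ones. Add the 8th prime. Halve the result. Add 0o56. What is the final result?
Convert 9 tens, 7 ones (place-value notation) → 9×10 + 7 = 97 (decimal)
Start: 97
Convert the 8th prime (prime index) → 19 (decimal)
97 + 19 = 116
116 ÷ 2 = 58
Convert 0o56 (octal) → 5×8 + 6 = 46 (decimal)
58 + 46 = 104
104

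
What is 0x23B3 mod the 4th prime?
Convert 0x23B3 (hexadecimal) → 2×4096 + 3×256 + 11×16 + 3 = 9139 (decimal)
Convert the 4th prime (prime index) → 7 (decimal)
Compute 9139 mod 7 = 4
4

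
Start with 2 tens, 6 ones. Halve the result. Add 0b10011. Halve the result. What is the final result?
Convert 2 tens, 6 ones (place-value notation) → 2×10 + 6 = 26 (decimal)
Start: 26
26 ÷ 2 = 13
Convert 0b10011 (binary) → 16 + 2 + 1 = 19 (decimal)
13 + 19 = 32
32 ÷ 2 = 16
16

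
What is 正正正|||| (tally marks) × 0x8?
Convert 正正正|||| (tally marks) → 5 + 5 + 5 + 4 = 19 (decimal)
Convert 0x8 (hexadecimal) → 8 (decimal)
Compute 19 × 8 = 152
152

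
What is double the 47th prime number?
The 47th prime number = 211
Compute 211 × 2 = 422
422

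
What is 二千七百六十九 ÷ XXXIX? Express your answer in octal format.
Convert 二千七百六十九 (Chinese numeral) → 2×1000 + 7×100 + 6×10 + 9 = 2769 (decimal)
Convert XXXIX (Roman numeral) → 10 + 10 + 10 + 9 = 39 (decimal)
Compute 2769 ÷ 39 = 71
Convert 71 (decimal) → 71 = 1×64 + 7 → 0o107 (octal)
0o107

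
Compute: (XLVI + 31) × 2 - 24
Convert XLVI (Roman numeral) → 40 + 5 + 1 = 46 (decimal)
Expression in decimal: (46 + 31) × 2 - 24
Parentheses first: 46 + 31 = 77
Multiply: 77 × 2 = 154
Subtract: 154 - 24 = 130
130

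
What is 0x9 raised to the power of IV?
Convert 0x9 (hexadecimal) → 9 (decimal)
Convert IV (Roman numeral) → 4 (decimal)
Compute 9 ^ 4 = 6561
6561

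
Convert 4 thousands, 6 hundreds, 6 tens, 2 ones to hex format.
Convert 4 thousands, 6 hundreds, 6 tens, 2 ones (place-value notation) → 4×1000 + 6×100 + 6×10 + 2 = 4662 (decimal)
Convert 4662 (decimal) → 4662 = 1×4096 + 2×256 + 3×16 + 6 → 0x1236 (hexadecimal)
0x1236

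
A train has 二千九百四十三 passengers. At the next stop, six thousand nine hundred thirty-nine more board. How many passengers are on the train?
Convert 二千九百四十三 (Chinese numeral) → 2×1000 + 9×100 + 4×10 + 3 = 2943 (decimal)
Convert six thousand nine hundred thirty-nine (English words) → 6×1000 + 9×100 + 39 = 6939 (decimal)
Compute 2943 + 6939 = 9882
9882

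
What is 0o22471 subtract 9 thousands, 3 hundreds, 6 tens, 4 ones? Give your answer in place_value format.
Convert 0o22471 (octal) → 2×4096 + 2×512 + 4×64 + 7×8 + 1 = 9529 (decimal)
Convert 9 thousands, 3 hundreds, 6 tens, 4 ones (place-value notation) → 9×1000 + 3×100 + 6×10 + 4 = 9364 (decimal)
Compute 9529 - 9364 = 165
Convert 165 (decimal) → 165 = 1×100 + 6×10 + 5 → 1 hundred, 6 tens, 5 ones (place-value notation)
1 hundred, 6 tens, 5 ones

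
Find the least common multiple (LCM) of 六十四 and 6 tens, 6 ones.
Convert 六十四 (Chinese numeral) → 6×10 + 4 = 64 (decimal)
Convert 6 tens, 6 ones (place-value notation) → 6×10 + 6 = 66 (decimal)
Compute lcm(64, 66) = 2112
2112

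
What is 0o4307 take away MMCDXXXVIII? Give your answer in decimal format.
Convert 0o4307 (octal) → 4×512 + 3×64 + 7 = 2247 (decimal)
Convert MMCDXXXVIII (Roman numeral) → 1000 + 1000 + 400 + 10 + 10 + 10 + 5 + 1 + 1 + 1 = 2438 (decimal)
Compute 2247 - 2438 = -191
-191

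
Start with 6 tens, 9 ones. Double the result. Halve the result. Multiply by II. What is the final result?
Convert 6 tens, 9 ones (place-value notation) → 6×10 + 9 = 69 (decimal)
Start: 69
69 × 2 = 138
138 ÷ 2 = 69
Convert II (Roman numeral) → 1 + 1 = 2 (decimal)
69 × 2 = 138
138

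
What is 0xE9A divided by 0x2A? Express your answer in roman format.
Convert 0xE9A (hexadecimal) → 14×256 + 9×16 + 10 = 3738 (decimal)
Convert 0x2A (hexadecimal) → 2×16 + 10 = 42 (decimal)
Compute 3738 ÷ 42 = 89
Convert 89 (decimal) → 89 = 50 + 10 + 10 + 10 + 9 → LXXXIX (Roman numeral)
LXXXIX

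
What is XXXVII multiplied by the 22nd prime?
Convert XXXVII (Roman numeral) → 10 + 10 + 10 + 5 + 1 + 1 = 37 (decimal)
Convert the 22nd prime (prime index) → 79 (decimal)
Compute 37 × 79 = 2923
2923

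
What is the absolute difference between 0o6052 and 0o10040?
Convert 0o6052 (octal) → 6×512 + 5×8 + 2 = 3114 (decimal)
Convert 0o10040 (octal) → 1×4096 + 4×8 = 4128 (decimal)
Compute |3114 - 4128| = 1014
1014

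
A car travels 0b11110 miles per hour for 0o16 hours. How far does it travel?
Convert 0b11110 (binary) → 16 + 8 + 4 + 2 = 30 (decimal)
Convert 0o16 (octal) → 1×8 + 6 = 14 (decimal)
Compute 30 × 14 = 420
420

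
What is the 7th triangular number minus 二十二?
The 7th triangular number = 7×8/2 = 28
Convert 二十二 (Chinese numeral) → 2×10 + 2 = 22 (decimal)
Compute 28 - 22 = 6
6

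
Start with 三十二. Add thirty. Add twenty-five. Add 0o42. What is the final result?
Convert 三十二 (Chinese numeral) → 3×10 + 2 = 32 (decimal)
Start: 32
Convert thirty (English words) → 30 (decimal)
32 + 30 = 62
Convert twenty-five (English words) → 25 (decimal)
62 + 25 = 87
Convert 0o42 (octal) → 4×8 + 2 = 34 (decimal)
87 + 34 = 121
121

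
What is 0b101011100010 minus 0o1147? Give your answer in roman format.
Convert 0b101011100010 (binary) → 2048 + 512 + 128 + 64 + 32 + 2 = 2786 (decimal)
Convert 0o1147 (octal) → 1×512 + 1×64 + 4×8 + 7 = 615 (decimal)
Compute 2786 - 615 = 2171
Convert 2171 (decimal) → 2171 = 1000 + 1000 + 100 + 50 + 10 + 10 + 1 → MMCLXXI (Roman numeral)
MMCLXXI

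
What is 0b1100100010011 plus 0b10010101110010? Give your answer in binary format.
Convert 0b1100100010011 (binary) → 4096 + 2048 + 256 + 16 + 2 + 1 = 6419 (decimal)
Convert 0b10010101110010 (binary) → 8192 + 1024 + 256 + 64 + 32 + 16 + 2 = 9586 (decimal)
Compute 6419 + 9586 = 16005
Convert 16005 (decimal) → 16005 = 8192 + 4096 + 2048 + 1024 + 512 + 128 + 4 + 1 → 0b11111010000101 (binary)
0b11111010000101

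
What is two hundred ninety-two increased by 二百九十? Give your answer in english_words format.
Convert two hundred ninety-two (English words) → 2×100 + 92 = 292 (decimal)
Convert 二百九十 (Chinese numeral) → 2×100 + 9×10 = 290 (decimal)
Compute 292 + 290 = 582
Convert 582 (decimal) → 582 = 5×100 + 82 → five hundred eighty-two (English words)
five hundred eighty-two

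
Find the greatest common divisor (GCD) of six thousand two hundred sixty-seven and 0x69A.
Convert six thousand two hundred sixty-seven (English words) → 6×1000 + 2×100 + 67 = 6267 (decimal)
Convert 0x69A (hexadecimal) → 6×256 + 9×16 + 10 = 1690 (decimal)
Compute gcd(6267, 1690) = 1
1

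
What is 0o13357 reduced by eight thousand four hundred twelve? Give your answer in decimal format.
Convert 0o13357 (octal) → 1×4096 + 3×512 + 3×64 + 5×8 + 7 = 5871 (decimal)
Convert eight thousand four hundred twelve (English words) → 8×1000 + 4×100 + 12 = 8412 (decimal)
Compute 5871 - 8412 = -2541
-2541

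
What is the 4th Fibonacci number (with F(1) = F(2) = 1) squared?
The 4th Fibonacci number (with F(1) = F(2) = 1): 1, 1, 2, 3 → 3
Compute 3² = 3 × 3 = 9
9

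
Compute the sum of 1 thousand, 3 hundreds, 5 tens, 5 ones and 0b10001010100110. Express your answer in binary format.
Convert 1 thousand, 3 hundreds, 5 tens, 5 ones (place-value notation) → 1×1000 + 3×100 + 5×10 + 5 = 1355 (decimal)
Convert 0b10001010100110 (binary) → 8192 + 512 + 128 + 32 + 4 + 2 = 8870 (decimal)
Compute 1355 + 8870 = 10225
Convert 10225 (decimal) → 10225 = 8192 + 1024 + 512 + 256 + 128 + 64 + 32 + 16 + 1 → 0b10011111110001 (binary)
0b10011111110001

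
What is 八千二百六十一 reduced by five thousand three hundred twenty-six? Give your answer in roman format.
Convert 八千二百六十一 (Chinese numeral) → 8×1000 + 2×100 + 6×10 + 1 = 8261 (decimal)
Convert five thousand three hundred twenty-six (English words) → 5×1000 + 3×100 + 26 = 5326 (decimal)
Compute 8261 - 5326 = 2935
Convert 2935 (decimal) → 2935 = 1000 + 1000 + 900 + 10 + 10 + 10 + 5 → MMCMXXXV (Roman numeral)
MMCMXXXV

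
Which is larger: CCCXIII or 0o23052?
Convert CCCXIII (Roman numeral) → 100 + 100 + 100 + 10 + 1 + 1 + 1 = 313 (decimal)
Convert 0o23052 (octal) → 2×4096 + 3×512 + 5×8 + 2 = 9770 (decimal)
Compare 313 vs 9770: larger = 9770
9770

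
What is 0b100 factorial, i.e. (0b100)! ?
Convert 0b100 (binary) → 4 (decimal)
Compute 4! = 24
24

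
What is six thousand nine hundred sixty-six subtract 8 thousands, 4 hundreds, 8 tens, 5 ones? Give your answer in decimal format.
Convert six thousand nine hundred sixty-six (English words) → 6×1000 + 9×100 + 66 = 6966 (decimal)
Convert 8 thousands, 4 hundreds, 8 tens, 5 ones (place-value notation) → 8×1000 + 4×100 + 8×10 + 5 = 8485 (decimal)
Compute 6966 - 8485 = -1519
-1519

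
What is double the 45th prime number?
The 45th prime number = 197
Compute 197 × 2 = 394
394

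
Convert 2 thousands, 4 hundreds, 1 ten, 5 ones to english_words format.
Convert 2 thousands, 4 hundreds, 1 ten, 5 ones (place-value notation) → 2×1000 + 4×100 + 1×10 + 5 = 2415 (decimal)
Convert 2415 (decimal) → 2415 = 2×1000 + 4×100 + 15 → two thousand four hundred fifteen (English words)
two thousand four hundred fifteen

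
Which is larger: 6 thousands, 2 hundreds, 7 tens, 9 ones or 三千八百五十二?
Convert 6 thousands, 2 hundreds, 7 tens, 9 ones (place-value notation) → 6×1000 + 2×100 + 7×10 + 9 = 6279 (decimal)
Convert 三千八百五十二 (Chinese numeral) → 3×1000 + 8×100 + 5×10 + 2 = 3852 (decimal)
Compare 6279 vs 3852: larger = 6279
6279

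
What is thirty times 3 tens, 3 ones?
Convert thirty (English words) → 30 (decimal)
Convert 3 tens, 3 ones (place-value notation) → 3×10 + 3 = 33 (decimal)
Compute 30 × 33 = 990
990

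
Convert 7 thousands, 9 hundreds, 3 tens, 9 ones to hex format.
Convert 7 thousands, 9 hundreds, 3 tens, 9 ones (place-value notation) → 7×1000 + 9×100 + 3×10 + 9 = 7939 (decimal)
Convert 7939 (decimal) → 7939 = 1×4096 + 15×256 + 3 → 0x1F03 (hexadecimal)
0x1F03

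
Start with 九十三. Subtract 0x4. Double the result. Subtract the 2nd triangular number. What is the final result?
Convert 九十三 (Chinese numeral) → 9×10 + 3 = 93 (decimal)
Start: 93
Convert 0x4 (hexadecimal) → 4 (decimal)
93 - 4 = 89
89 × 2 = 178
Convert the 2nd triangular number (triangular index) → 2×3/2 = 3 (decimal)
178 - 3 = 175
175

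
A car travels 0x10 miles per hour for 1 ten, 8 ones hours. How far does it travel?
Convert 0x10 (hexadecimal) → 1×16 = 16 (decimal)
Convert 1 ten, 8 ones (place-value notation) → 1×10 + 8 = 18 (decimal)
Compute 16 × 18 = 288
288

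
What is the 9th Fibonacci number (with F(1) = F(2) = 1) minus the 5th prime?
The 9th Fibonacci number (with F(1) = F(2) = 1): 1, 1, 2, 3, 5, 8, 13, 21, 34 → 34
Convert the 5th prime (prime index) → 11 (decimal)
Compute 34 - 11 = 23
23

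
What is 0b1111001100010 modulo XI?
Convert 0b1111001100010 (binary) → 4096 + 2048 + 1024 + 512 + 64 + 32 + 2 = 7778 (decimal)
Convert XI (Roman numeral) → 10 + 1 = 11 (decimal)
Compute 7778 mod 11 = 1
1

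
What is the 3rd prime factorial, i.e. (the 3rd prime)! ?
Convert the 3rd prime (prime index) → 5 (decimal)
Compute 5! = 120
120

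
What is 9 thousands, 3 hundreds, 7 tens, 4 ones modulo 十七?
Convert 9 thousands, 3 hundreds, 7 tens, 4 ones (place-value notation) → 9×1000 + 3×100 + 7×10 + 4 = 9374 (decimal)
Convert 十七 (Chinese numeral) → 1×10 + 7 = 17 (decimal)
Compute 9374 mod 17 = 7
7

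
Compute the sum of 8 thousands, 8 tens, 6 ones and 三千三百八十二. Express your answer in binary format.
Convert 8 thousands, 8 tens, 6 ones (place-value notation) → 8×1000 + 8×10 + 6 = 8086 (decimal)
Convert 三千三百八十二 (Chinese numeral) → 3×1000 + 3×100 + 8×10 + 2 = 3382 (decimal)
Compute 8086 + 3382 = 11468
Convert 11468 (decimal) → 11468 = 8192 + 2048 + 1024 + 128 + 64 + 8 + 4 → 0b10110011001100 (binary)
0b10110011001100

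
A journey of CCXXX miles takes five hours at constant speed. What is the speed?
Convert CCXXX (Roman numeral) → 100 + 100 + 10 + 10 + 10 = 230 (decimal)
Convert five (English words) → 5 (decimal)
Compute 230 ÷ 5 = 46
46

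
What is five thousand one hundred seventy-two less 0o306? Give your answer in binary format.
Convert five thousand one hundred seventy-two (English words) → 5×1000 + 1×100 + 72 = 5172 (decimal)
Convert 0o306 (octal) → 3×64 + 6 = 198 (decimal)
Compute 5172 - 198 = 4974
Convert 4974 (decimal) → 4974 = 4096 + 512 + 256 + 64 + 32 + 8 + 4 + 2 → 0b1001101101110 (binary)
0b1001101101110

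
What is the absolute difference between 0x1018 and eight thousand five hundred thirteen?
Convert 0x1018 (hexadecimal) → 1×4096 + 1×16 + 8 = 4120 (decimal)
Convert eight thousand five hundred thirteen (English words) → 8×1000 + 5×100 + 13 = 8513 (decimal)
Compute |4120 - 8513| = 4393
4393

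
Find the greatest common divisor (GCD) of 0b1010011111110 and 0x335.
Convert 0b1010011111110 (binary) → 4096 + 1024 + 128 + 64 + 32 + 16 + 8 + 4 + 2 = 5374 (decimal)
Convert 0x335 (hexadecimal) → 3×256 + 3×16 + 5 = 821 (decimal)
Compute gcd(5374, 821) = 1
1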